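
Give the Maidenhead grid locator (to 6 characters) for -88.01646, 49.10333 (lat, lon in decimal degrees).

LA41nx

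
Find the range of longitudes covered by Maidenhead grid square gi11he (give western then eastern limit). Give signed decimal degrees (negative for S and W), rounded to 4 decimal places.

Field G=6, I=8: +6·20° lon, +8·10° lat → SW at lon -60°, lat -10°.
Square 1, 1: +1·2° lon, +1·1° lat → SW at lon -58°, lat -9°.
Subsquare h=7, e=4: +7·0.0833333° lon, +4·0.0416667° lat → SW at lon -57.4167°, lat -8.83333°.
Cell spans 0.0833333° lon × 0.0416667° lat.
west -57.4167, east -57.3333.

-57.4167, -57.3333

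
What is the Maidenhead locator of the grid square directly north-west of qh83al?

QH73xm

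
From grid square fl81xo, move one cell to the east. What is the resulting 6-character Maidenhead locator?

FL91ao

Longitude subsquare x = 23; +1 → 24, wraps to 0 = a, carry into square.
Longitude square 8; +1 → 9.
The latitude characters are unchanged.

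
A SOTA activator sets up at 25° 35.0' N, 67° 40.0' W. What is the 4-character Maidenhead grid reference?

FL65

Add 180° to longitude and 90° to latitude: 112.33, 115.58.
Field: lon ⌊112.33/20⌋ = 5 → F; lat ⌊115.58/10⌋ = 11 → L.
Square: lon ⌊12.33/2⌋ = 6; lat ⌊5.58/1⌋ = 5.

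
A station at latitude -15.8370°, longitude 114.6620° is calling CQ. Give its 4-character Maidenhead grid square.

OH74

Offset from 180°W / 90°S: lon 294.66°, lat 74.16°.
Field: 294.66/20 → 14 → O, 74.16/10 → 7 → H; chars OH.
Square: 14.66/2 → 7, 4.16/1 → 4; chars 74.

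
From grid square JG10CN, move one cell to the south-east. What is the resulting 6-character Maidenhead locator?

JG10dm

Longitude subsquare c = 2; +1 → 3 = d.
Latitude subsquare n = 13; −1 → 12 = m.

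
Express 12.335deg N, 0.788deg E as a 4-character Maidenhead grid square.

JK02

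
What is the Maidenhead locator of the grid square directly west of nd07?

Longitude square 0; −1 → -1, wraps to 9, carry into field.
Longitude field N = 13; −1 → 12 = M.
The latitude characters are unchanged.

MD97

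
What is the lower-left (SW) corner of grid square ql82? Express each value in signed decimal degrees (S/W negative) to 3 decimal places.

22.000, 156.000

Field Q=16, L=11: +16·20° lon, +11·10° lat → SW at lon 140°, lat 20°.
Square 8, 2: +8·2° lon, +2·1° lat → SW at lon 156°, lat 22°.
latitude 22.000, longitude 156.000.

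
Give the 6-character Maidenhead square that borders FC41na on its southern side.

FC40nx

Latitude subsquare a = 0; −1 → -1, wraps to 23 = x, carry into square.
Latitude square 1; −1 → 0.
The longitude characters are unchanged.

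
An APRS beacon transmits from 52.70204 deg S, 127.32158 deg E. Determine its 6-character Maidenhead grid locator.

PD37ph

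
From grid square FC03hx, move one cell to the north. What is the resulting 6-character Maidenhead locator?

FC04ha

Latitude subsquare x = 23; +1 → 24, wraps to 0 = a, carry into square.
Latitude square 3; +1 → 4.
The longitude characters are unchanged.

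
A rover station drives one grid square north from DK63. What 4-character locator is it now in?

Latitude square 3; +1 → 4.
The longitude characters are unchanged.

DK64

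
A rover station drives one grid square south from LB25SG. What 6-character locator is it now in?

LB25sf

Latitude subsquare g = 6; −1 → 5 = f.
The longitude characters are unchanged.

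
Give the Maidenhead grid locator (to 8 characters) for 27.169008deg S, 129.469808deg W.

CG52gt39

Shift to the Maidenhead origin (180°W, 90°S): lon 50.53019, lat 62.83099.
Field: lon ⌊50.53019/20⌋ = 2 → C; lat ⌊62.83099/10⌋ = 6 → G.
Square: lon ⌊10.53019/2⌋ = 5; lat ⌊2.83099/1⌋ = 2.
Subsquare: lon ⌊0.53019/0.0833333⌋ = 6 → g; lat ⌊0.83099/0.0416667⌋ = 19 → t.
Extended square: lon ⌊0.03019/0.00833333⌋ = 3; lat ⌊0.03933/0.00416667⌋ = 9.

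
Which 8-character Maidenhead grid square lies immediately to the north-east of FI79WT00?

Longitude extended square 0; +1 → 1.
Latitude extended square 0; +1 → 1.

FI79wt11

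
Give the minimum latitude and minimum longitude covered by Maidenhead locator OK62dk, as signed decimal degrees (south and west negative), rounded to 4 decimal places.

Field O=14, K=10: +14·20° lon, +10·10° lat → SW at lon 100°, lat 10°.
Square 6, 2: +6·2° lon, +2·1° lat → SW at lon 112°, lat 12°.
Subsquare d=3, k=10: +3·0.0833333° lon, +10·0.0416667° lat → SW at lon 112.25°, lat 12.4167°.
latitude 12.4167, longitude 112.2500.

12.4167, 112.2500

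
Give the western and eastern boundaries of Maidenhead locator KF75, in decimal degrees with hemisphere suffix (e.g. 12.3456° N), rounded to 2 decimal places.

34.00° E, 36.00° E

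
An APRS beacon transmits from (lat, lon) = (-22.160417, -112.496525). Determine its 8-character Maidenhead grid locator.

Shift to the Maidenhead origin (180°W, 90°S): lon 67.50347, lat 67.83958.
Field: 67.50347/20 → 3 → D, 67.83958/10 → 6 → G; chars DG.
Square: 7.50347/2 → 3, 7.83958/1 → 7; chars 37.
Subsquare: 1.50347/0.0833333 → 18 → s, 0.83958/0.0416667 → 20 → u; chars su.
Extended square: 0.00347/0.00833333 → 0, 0.00625/0.00416667 → 1; chars 01.

DG37su01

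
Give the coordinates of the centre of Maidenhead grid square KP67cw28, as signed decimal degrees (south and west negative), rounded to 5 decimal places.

Field K=10, P=15: +10·20° lon, +15·10° lat → SW at lon 20°, lat 60°.
Square 6, 7: +6·2° lon, +7·1° lat → SW at lon 32°, lat 67°.
Subsquare c=2, w=22: +2·0.0833333° lon, +22·0.0416667° lat → SW at lon 32.1667°, lat 67.9167°.
Extended square 2, 8: +2·0.00833333° lon, +8·0.00416667° lat → SW at lon 32.1833°, lat 67.95°.
Cell spans 0.00833333° lon × 0.00416667° lat. Centre is SW corner plus half of each.
latitude 67.95208, longitude 32.18750.

67.95208, 32.18750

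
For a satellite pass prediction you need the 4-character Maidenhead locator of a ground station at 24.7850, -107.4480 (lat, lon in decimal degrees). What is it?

Shift to the Maidenhead origin (180°W, 90°S): lon 72.55, lat 114.78.
Field: lon ⌊72.55/20⌋ = 3 → D; lat ⌊114.78/10⌋ = 11 → L.
Square: lon ⌊12.55/2⌋ = 6; lat ⌊4.78/1⌋ = 4.

DL64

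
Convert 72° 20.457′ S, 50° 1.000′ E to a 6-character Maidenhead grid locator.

LB57ap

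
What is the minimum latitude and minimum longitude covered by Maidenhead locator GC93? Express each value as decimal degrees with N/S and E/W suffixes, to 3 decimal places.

Field G=6, C=2: +6·20° lon, +2·10° lat → SW at lon -60°, lat -70°.
Square 9, 3: +9·2° lon, +3·1° lat → SW at lon -42°, lat -67°.
latitude 67.000° S, longitude 42.000° W.

67.000° S, 42.000° W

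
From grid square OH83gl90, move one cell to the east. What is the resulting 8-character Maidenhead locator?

Longitude extended square 9; +1 → 10, wraps to 0, carry into subsquare.
Longitude subsquare g = 6; +1 → 7 = h.
The latitude characters are unchanged.

OH83hl00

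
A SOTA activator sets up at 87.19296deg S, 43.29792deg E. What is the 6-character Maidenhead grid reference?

LA12pt

Offset from 180°W / 90°S: lon 223.2979°, lat 2.8070°.
Field (20°×10°, letters A–R): 223.2979/20 → 11 → L, 2.8070/10 → 0 → A; chars LA.
Square (2°×1°, digits 0–9): 3.2979/2 → 1, 2.8070/1 → 2; chars 12.
Subsquare (5′×2.5′, letters a–x): 1.2979/0.0833333 → 15 → p, 0.8070/0.0416667 → 19 → t; chars pt.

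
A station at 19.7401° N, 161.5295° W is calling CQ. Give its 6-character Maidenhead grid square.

Add 180° to longitude and 90° to latitude: 18.4705, 109.7401.
Field: lon ⌊18.4705/20⌋ = 0 → A; lat ⌊109.7401/10⌋ = 10 → K.
Square: lon ⌊18.4705/2⌋ = 9; lat ⌊9.7401/1⌋ = 9.
Subsquare: lon ⌊0.4705/0.0833333⌋ = 5 → f; lat ⌊0.7401/0.0416667⌋ = 17 → r.

AK99fr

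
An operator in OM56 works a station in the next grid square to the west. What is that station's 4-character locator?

Longitude square 5; −1 → 4.
The latitude characters are unchanged.

OM46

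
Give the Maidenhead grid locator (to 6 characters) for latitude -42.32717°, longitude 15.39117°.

JE77qq

Offset from 180°W / 90°S: lon 195.3912°, lat 47.6728°.
Field: lon ⌊195.3912/20⌋ = 9 → J; lat ⌊47.6728/10⌋ = 4 → E.
Square: lon ⌊15.3912/2⌋ = 7; lat ⌊7.6728/1⌋ = 7.
Subsquare: lon ⌊1.3912/0.0833333⌋ = 16 → q; lat ⌊0.6728/0.0416667⌋ = 16 → q.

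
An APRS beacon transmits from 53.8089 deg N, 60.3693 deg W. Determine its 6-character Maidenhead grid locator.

Shift to the Maidenhead origin (180°W, 90°S): lon 119.6307, lat 143.8089.
Field: lon ⌊119.6307/20⌋ = 5 → F; lat ⌊143.8089/10⌋ = 14 → O.
Square: lon ⌊19.6307/2⌋ = 9; lat ⌊3.8089/1⌋ = 3.
Subsquare: lon ⌊1.6307/0.0833333⌋ = 19 → t; lat ⌊0.8089/0.0416667⌋ = 19 → t.

FO93tt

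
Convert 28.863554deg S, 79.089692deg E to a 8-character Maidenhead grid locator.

Shift to the Maidenhead origin (180°W, 90°S): lon 259.08969, lat 61.13645.
Field: lon ⌊259.08969/20⌋ = 12 → M; lat ⌊61.13645/10⌋ = 6 → G.
Square: lon ⌊19.08969/2⌋ = 9; lat ⌊1.13645/1⌋ = 1.
Subsquare: lon ⌊1.08969/0.0833333⌋ = 13 → n; lat ⌊0.13645/0.0416667⌋ = 3 → d.
Extended square: lon ⌊0.00636/0.00833333⌋ = 0; lat ⌊0.01145/0.00416667⌋ = 2.

MG91nd02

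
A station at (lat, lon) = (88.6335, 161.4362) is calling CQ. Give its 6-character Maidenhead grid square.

Shift to the Maidenhead origin (180°W, 90°S): lon 341.4362, lat 178.6335.
Field: 341.4362/20 → 17 → R, 178.6335/10 → 17 → R; chars RR.
Square: 1.4362/2 → 0, 8.6335/1 → 8; chars 08.
Subsquare: 1.4362/0.0833333 → 17 → r, 0.6335/0.0416667 → 15 → p; chars rp.

RR08rp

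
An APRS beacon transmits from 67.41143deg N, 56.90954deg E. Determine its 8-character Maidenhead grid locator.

LP87kj98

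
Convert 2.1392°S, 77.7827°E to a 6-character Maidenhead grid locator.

MI87vu

Shift to the Maidenhead origin (180°W, 90°S): lon 257.7827, lat 87.8608.
Field: 257.7827/20 → 12 → M, 87.8608/10 → 8 → I; chars MI.
Square: 17.7827/2 → 8, 7.8608/1 → 7; chars 87.
Subsquare: 1.7827/0.0833333 → 21 → v, 0.8608/0.0416667 → 20 → u; chars vu.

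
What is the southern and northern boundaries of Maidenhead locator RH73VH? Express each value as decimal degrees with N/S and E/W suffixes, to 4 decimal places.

Field R=17, H=7: +17·20° lon, +7·10° lat → SW at lon 160°, lat -20°.
Square 7, 3: +7·2° lon, +3·1° lat → SW at lon 174°, lat -17°.
Subsquare v=21, h=7: +21·0.0833333° lon, +7·0.0416667° lat → SW at lon 175.75°, lat -16.7083°.
Cell spans 0.0833333° lon × 0.0416667° lat.
south 16.7083° S, north 16.6667° S.

16.7083° S, 16.6667° S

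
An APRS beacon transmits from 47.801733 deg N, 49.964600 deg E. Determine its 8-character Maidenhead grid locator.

Add 180° to longitude and 90° to latitude: 229.96460, 137.80173.
Field: lon ⌊229.96460/20⌋ = 11 → L; lat ⌊137.80173/10⌋ = 13 → N.
Square: lon ⌊9.96460/2⌋ = 4; lat ⌊7.80173/1⌋ = 7.
Subsquare: lon ⌊1.96460/0.0833333⌋ = 23 → x; lat ⌊0.80173/0.0416667⌋ = 19 → t.
Extended square: lon ⌊0.04793/0.00833333⌋ = 5; lat ⌊0.01007/0.00416667⌋ = 2.

LN47xt52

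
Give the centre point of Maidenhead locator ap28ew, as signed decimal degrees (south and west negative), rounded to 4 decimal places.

68.9375, -175.6250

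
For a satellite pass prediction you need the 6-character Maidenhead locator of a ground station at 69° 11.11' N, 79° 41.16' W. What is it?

FP09de

Shift to the Maidenhead origin (180°W, 90°S): lon 100.3140, lat 159.1852.
Field (20°×10°, letters A–R): lon ⌊100.3140/20⌋ = 5 → F; lat ⌊159.1852/10⌋ = 15 → P.
Square (2°×1°, digits 0–9): lon ⌊0.3140/2⌋ = 0; lat ⌊9.1852/1⌋ = 9.
Subsquare (5′×2.5′, letters a–x): lon ⌊0.3140/0.0833333⌋ = 3 → d; lat ⌊0.1852/0.0416667⌋ = 4 → e.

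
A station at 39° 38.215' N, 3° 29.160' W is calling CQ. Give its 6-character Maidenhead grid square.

IM89gp

Add 180° to longitude and 90° to latitude: 176.5140, 129.6369.
Field (20°×10°, letters A–R): 176.5140/20 → 8 → I, 129.6369/10 → 12 → M; chars IM.
Square (2°×1°, digits 0–9): 16.5140/2 → 8, 9.6369/1 → 9; chars 89.
Subsquare (5′×2.5′, letters a–x): 0.5140/0.0833333 → 6 → g, 0.6369/0.0416667 → 15 → p; chars gp.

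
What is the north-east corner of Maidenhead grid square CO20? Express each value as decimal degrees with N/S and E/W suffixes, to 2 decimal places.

51.00° N, 134.00° W

Field C=2, O=14: +2·20° lon, +14·10° lat → SW at lon -140°, lat 50°.
Square 2, 0: +2·2° lon, +0·1° lat → SW at lon -136°, lat 50°.
Cell spans 2° lon × 1° lat. NE corner is SW corner plus one full cell.
latitude 51.00° N, longitude 134.00° W.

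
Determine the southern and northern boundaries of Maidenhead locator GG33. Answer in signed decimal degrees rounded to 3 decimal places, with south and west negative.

-27.000, -26.000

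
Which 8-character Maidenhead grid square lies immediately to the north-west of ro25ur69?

RO25us50

Longitude extended square 6; −1 → 5.
Latitude extended square 9; +1 → 10, wraps to 0, carry into subsquare.
Latitude subsquare r = 17; +1 → 18 = s.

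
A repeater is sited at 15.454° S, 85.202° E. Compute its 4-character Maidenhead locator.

Offset from 180°W / 90°S: lon 265.20°, lat 74.55°.
Field (20°×10°, letters A–R): 265.20/20 → 13 → N, 74.55/10 → 7 → H; chars NH.
Square (2°×1°, digits 0–9): 5.20/2 → 2, 4.55/1 → 4; chars 24.

NH24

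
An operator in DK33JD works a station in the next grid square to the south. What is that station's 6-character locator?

DK33jc

Latitude subsquare d = 3; −1 → 2 = c.
The longitude characters are unchanged.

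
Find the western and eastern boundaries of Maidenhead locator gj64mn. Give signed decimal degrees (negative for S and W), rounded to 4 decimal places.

-47.0000, -46.9167

Field G=6, J=9: +6·20° lon, +9·10° lat → SW at lon -60°, lat 0°.
Square 6, 4: +6·2° lon, +4·1° lat → SW at lon -48°, lat 4°.
Subsquare m=12, n=13: +12·0.0833333° lon, +13·0.0416667° lat → SW at lon -47°, lat 4.54167°.
Cell spans 0.0833333° lon × 0.0416667° lat.
west -47.0000, east -46.9167.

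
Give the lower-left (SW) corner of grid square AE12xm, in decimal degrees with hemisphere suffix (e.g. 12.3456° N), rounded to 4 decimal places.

Field A=0, E=4: +0·20° lon, +4·10° lat → SW at lon -180°, lat -50°.
Square 1, 2: +1·2° lon, +2·1° lat → SW at lon -178°, lat -48°.
Subsquare x=23, m=12: +23·0.0833333° lon, +12·0.0416667° lat → SW at lon -176.083°, lat -47.5°.
latitude 47.5000° S, longitude 176.0833° W.

47.5000° S, 176.0833° W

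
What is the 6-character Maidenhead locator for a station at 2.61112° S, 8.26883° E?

JI47dj

Add 180° to longitude and 90° to latitude: 188.2688, 87.3889.
Field: lon ⌊188.2688/20⌋ = 9 → J; lat ⌊87.3889/10⌋ = 8 → I.
Square: lon ⌊8.2688/2⌋ = 4; lat ⌊7.3889/1⌋ = 7.
Subsquare: lon ⌊0.2688/0.0833333⌋ = 3 → d; lat ⌊0.3889/0.0416667⌋ = 9 → j.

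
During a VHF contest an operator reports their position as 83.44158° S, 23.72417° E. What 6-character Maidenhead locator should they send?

Add 180° to longitude and 90° to latitude: 203.7242, 6.5584.
Field: lon ⌊203.7242/20⌋ = 10 → K; lat ⌊6.5584/10⌋ = 0 → A.
Square: lon ⌊3.7242/2⌋ = 1; lat ⌊6.5584/1⌋ = 6.
Subsquare: lon ⌊1.7242/0.0833333⌋ = 20 → u; lat ⌊0.5584/0.0416667⌋ = 13 → n.

KA16un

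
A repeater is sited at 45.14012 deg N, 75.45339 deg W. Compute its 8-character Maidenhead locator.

FN25gd53

Shift to the Maidenhead origin (180°W, 90°S): lon 104.54661, lat 135.14012.
Field: lon ⌊104.54661/20⌋ = 5 → F; lat ⌊135.14012/10⌋ = 13 → N.
Square: lon ⌊4.54661/2⌋ = 2; lat ⌊5.14012/1⌋ = 5.
Subsquare: lon ⌊0.54661/0.0833333⌋ = 6 → g; lat ⌊0.14012/0.0416667⌋ = 3 → d.
Extended square: lon ⌊0.04661/0.00833333⌋ = 5; lat ⌊0.01512/0.00416667⌋ = 3.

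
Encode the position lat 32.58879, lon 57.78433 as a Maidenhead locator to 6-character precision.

Add 180° to longitude and 90° to latitude: 237.7843, 122.5888.
Field: lon ⌊237.7843/20⌋ = 11 → L; lat ⌊122.5888/10⌋ = 12 → M.
Square: lon ⌊17.7843/2⌋ = 8; lat ⌊2.5888/1⌋ = 2.
Subsquare: lon ⌊1.7843/0.0833333⌋ = 21 → v; lat ⌊0.5888/0.0416667⌋ = 14 → o.

LM82vo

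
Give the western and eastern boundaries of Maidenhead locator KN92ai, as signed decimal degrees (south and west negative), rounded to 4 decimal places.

Field K=10, N=13: +10·20° lon, +13·10° lat → SW at lon 20°, lat 40°.
Square 9, 2: +9·2° lon, +2·1° lat → SW at lon 38°, lat 42°.
Subsquare a=0, i=8: +0·0.0833333° lon, +8·0.0416667° lat → SW at lon 38°, lat 42.3333°.
Cell spans 0.0833333° lon × 0.0416667° lat.
west 38.0000, east 38.0833.

38.0000, 38.0833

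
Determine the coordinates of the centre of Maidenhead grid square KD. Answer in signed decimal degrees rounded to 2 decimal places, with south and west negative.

-55.00, 30.00

Field K=10, D=3: +10·20° lon, +3·10° lat → SW at lon 20°, lat -60°.
Cell spans 20° lon × 10° lat. Centre is SW corner plus half of each.
latitude -55.00, longitude 30.00.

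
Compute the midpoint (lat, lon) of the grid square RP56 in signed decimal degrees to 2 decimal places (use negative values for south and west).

66.50, 171.00

Field R=17, P=15: +17·20° lon, +15·10° lat → SW at lon 160°, lat 60°.
Square 5, 6: +5·2° lon, +6·1° lat → SW at lon 170°, lat 66°.
Cell spans 2° lon × 1° lat. Centre is SW corner plus half of each.
latitude 66.50, longitude 171.00.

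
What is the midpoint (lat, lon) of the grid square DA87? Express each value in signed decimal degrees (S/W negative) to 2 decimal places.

-82.50, -103.00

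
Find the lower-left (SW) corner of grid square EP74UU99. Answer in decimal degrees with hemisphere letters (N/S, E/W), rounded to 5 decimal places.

64.87083° N, 84.25833° W

Field E=4, P=15: +4·20° lon, +15·10° lat → SW at lon -100°, lat 60°.
Square 7, 4: +7·2° lon, +4·1° lat → SW at lon -86°, lat 64°.
Subsquare u=20, u=20: +20·0.0833333° lon, +20·0.0416667° lat → SW at lon -84.3333°, lat 64.8333°.
Extended square 9, 9: +9·0.00833333° lon, +9·0.00416667° lat → SW at lon -84.2583°, lat 64.8708°.
latitude 64.87083° N, longitude 84.25833° W.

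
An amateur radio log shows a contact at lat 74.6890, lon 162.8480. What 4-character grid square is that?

RQ14

Offset from 180°W / 90°S: lon 342.85°, lat 164.69°.
Field: 342.85/20 → 17 → R, 164.69/10 → 16 → Q; chars RQ.
Square: 2.85/2 → 1, 4.69/1 → 4; chars 14.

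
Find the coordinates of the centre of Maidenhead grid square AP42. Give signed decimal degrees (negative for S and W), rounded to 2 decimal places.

62.50, -171.00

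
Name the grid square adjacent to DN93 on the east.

Longitude square 9; +1 → 10, wraps to 0, carry into field.
Longitude field D = 3; +1 → 4 = E.
The latitude characters are unchanged.

EN03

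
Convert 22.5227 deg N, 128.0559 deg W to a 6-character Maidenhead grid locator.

Shift to the Maidenhead origin (180°W, 90°S): lon 51.9441, lat 112.5227.
Field: 51.9441/20 → 2 → C, 112.5227/10 → 11 → L; chars CL.
Square: 11.9441/2 → 5, 2.5227/1 → 2; chars 52.
Subsquare: 1.9441/0.0833333 → 23 → x, 0.5227/0.0416667 → 12 → m; chars xm.

CL52xm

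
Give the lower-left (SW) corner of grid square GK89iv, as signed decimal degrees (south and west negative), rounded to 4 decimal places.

19.8750, -43.3333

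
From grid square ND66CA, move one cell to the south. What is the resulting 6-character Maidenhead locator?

ND65cx

Latitude subsquare a = 0; −1 → -1, wraps to 23 = x, carry into square.
Latitude square 6; −1 → 5.
The longitude characters are unchanged.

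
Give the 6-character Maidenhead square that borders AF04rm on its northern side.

AF04rn

Latitude subsquare m = 12; +1 → 13 = n.
The longitude characters are unchanged.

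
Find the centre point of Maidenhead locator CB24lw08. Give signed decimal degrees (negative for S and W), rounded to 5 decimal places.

Field C=2, B=1: +2·20° lon, +1·10° lat → SW at lon -140°, lat -80°.
Square 2, 4: +2·2° lon, +4·1° lat → SW at lon -136°, lat -76°.
Subsquare l=11, w=22: +11·0.0833333° lon, +22·0.0416667° lat → SW at lon -135.083°, lat -75.0833°.
Extended square 0, 8: +0·0.00833333° lon, +8·0.00416667° lat → SW at lon -135.083°, lat -75.05°.
Cell spans 0.00833333° lon × 0.00416667° lat. Centre is SW corner plus half of each.
latitude -75.04792, longitude -135.07917.

-75.04792, -135.07917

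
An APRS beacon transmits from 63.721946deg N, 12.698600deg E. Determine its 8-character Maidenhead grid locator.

JP63ir33

Add 180° to longitude and 90° to latitude: 192.69860, 153.72195.
Field: lon ⌊192.69860/20⌋ = 9 → J; lat ⌊153.72195/10⌋ = 15 → P.
Square: lon ⌊12.69860/2⌋ = 6; lat ⌊3.72195/1⌋ = 3.
Subsquare: lon ⌊0.69860/0.0833333⌋ = 8 → i; lat ⌊0.72195/0.0416667⌋ = 17 → r.
Extended square: lon ⌊0.03193/0.00833333⌋ = 3; lat ⌊0.01361/0.00416667⌋ = 3.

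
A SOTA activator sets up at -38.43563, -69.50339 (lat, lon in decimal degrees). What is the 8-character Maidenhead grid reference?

FF51fn95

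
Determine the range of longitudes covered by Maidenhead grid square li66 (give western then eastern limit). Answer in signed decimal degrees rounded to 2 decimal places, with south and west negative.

Field L=11, I=8: +11·20° lon, +8·10° lat → SW at lon 40°, lat -10°.
Square 6, 6: +6·2° lon, +6·1° lat → SW at lon 52°, lat -4°.
Cell spans 2° lon × 1° lat.
west 52.00, east 54.00.

52.00, 54.00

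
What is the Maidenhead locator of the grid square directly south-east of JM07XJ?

Longitude subsquare x = 23; +1 → 24, wraps to 0 = a, carry into square.
Longitude square 0; +1 → 1.
Latitude subsquare j = 9; −1 → 8 = i.

JM17ai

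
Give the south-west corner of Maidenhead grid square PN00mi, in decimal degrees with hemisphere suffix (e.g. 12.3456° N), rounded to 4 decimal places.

Field P=15, N=13: +15·20° lon, +13·10° lat → SW at lon 120°, lat 40°.
Square 0, 0: +0·2° lon, +0·1° lat → SW at lon 120°, lat 40°.
Subsquare m=12, i=8: +12·0.0833333° lon, +8·0.0416667° lat → SW at lon 121°, lat 40.3333°.
latitude 40.3333° N, longitude 121.0000° E.

40.3333° N, 121.0000° E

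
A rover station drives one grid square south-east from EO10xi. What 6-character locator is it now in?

EO20ah

Longitude subsquare x = 23; +1 → 24, wraps to 0 = a, carry into square.
Longitude square 1; +1 → 2.
Latitude subsquare i = 8; −1 → 7 = h.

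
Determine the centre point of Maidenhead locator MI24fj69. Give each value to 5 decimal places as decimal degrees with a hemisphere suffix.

5.58542° S, 64.47083° E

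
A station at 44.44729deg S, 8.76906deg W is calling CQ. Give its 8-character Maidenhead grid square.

IE55on72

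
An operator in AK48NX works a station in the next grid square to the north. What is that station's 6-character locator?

AK49na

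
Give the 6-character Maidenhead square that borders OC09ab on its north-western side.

NC99xc

Longitude subsquare a = 0; −1 → -1, wraps to 23 = x, carry into square.
Longitude square 0; −1 → -1, wraps to 9, carry into field.
Longitude field O = 14; −1 → 13 = N.
Latitude subsquare b = 1; +1 → 2 = c.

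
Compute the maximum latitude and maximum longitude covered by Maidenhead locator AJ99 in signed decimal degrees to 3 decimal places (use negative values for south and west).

Field A=0, J=9: +0·20° lon, +9·10° lat → SW at lon -180°, lat 0°.
Square 9, 9: +9·2° lon, +9·1° lat → SW at lon -162°, lat 9°.
Cell spans 2° lon × 1° lat. NE corner is SW corner plus one full cell.
latitude 10.000, longitude -160.000.

10.000, -160.000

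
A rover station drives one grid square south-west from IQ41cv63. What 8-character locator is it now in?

IQ41cv52

Longitude extended square 6; −1 → 5.
Latitude extended square 3; −1 → 2.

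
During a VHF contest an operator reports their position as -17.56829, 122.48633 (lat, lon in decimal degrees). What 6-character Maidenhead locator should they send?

PH12fk

Add 180° to longitude and 90° to latitude: 302.4863, 72.4317.
Field (20°×10°, letters A–R): 302.4863/20 → 15 → P, 72.4317/10 → 7 → H; chars PH.
Square (2°×1°, digits 0–9): 2.4863/2 → 1, 2.4317/1 → 2; chars 12.
Subsquare (5′×2.5′, letters a–x): 0.4863/0.0833333 → 5 → f, 0.4317/0.0416667 → 10 → k; chars fk.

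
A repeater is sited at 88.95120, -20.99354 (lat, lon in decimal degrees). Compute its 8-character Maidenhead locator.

Shift to the Maidenhead origin (180°W, 90°S): lon 159.00646, lat 178.95120.
Field: lon ⌊159.00646/20⌋ = 7 → H; lat ⌊178.95120/10⌋ = 17 → R.
Square: lon ⌊19.00646/2⌋ = 9; lat ⌊8.95120/1⌋ = 8.
Subsquare: lon ⌊1.00646/0.0833333⌋ = 12 → m; lat ⌊0.95120/0.0416667⌋ = 22 → w.
Extended square: lon ⌊0.00646/0.00833333⌋ = 0; lat ⌊0.03453/0.00416667⌋ = 8.

HR98mw08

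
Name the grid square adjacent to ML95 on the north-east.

Longitude square 9; +1 → 10, wraps to 0, carry into field.
Longitude field M = 12; +1 → 13 = N.
Latitude square 5; +1 → 6.

NL06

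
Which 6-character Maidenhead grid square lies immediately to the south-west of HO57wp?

Longitude subsquare w = 22; −1 → 21 = v.
Latitude subsquare p = 15; −1 → 14 = o.

HO57vo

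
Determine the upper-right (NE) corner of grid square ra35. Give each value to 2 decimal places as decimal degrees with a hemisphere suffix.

84.00° S, 168.00° E

Field R=17, A=0: +17·20° lon, +0·10° lat → SW at lon 160°, lat -90°.
Square 3, 5: +3·2° lon, +5·1° lat → SW at lon 166°, lat -85°.
Cell spans 2° lon × 1° lat. NE corner is SW corner plus one full cell.
latitude 84.00° S, longitude 168.00° E.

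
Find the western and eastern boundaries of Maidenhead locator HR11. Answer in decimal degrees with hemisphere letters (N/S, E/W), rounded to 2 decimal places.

38.00° W, 36.00° W

Field H=7, R=17: +7·20° lon, +17·10° lat → SW at lon -40°, lat 80°.
Square 1, 1: +1·2° lon, +1·1° lat → SW at lon -38°, lat 81°.
Cell spans 2° lon × 1° lat.
west 38.00° W, east 36.00° W.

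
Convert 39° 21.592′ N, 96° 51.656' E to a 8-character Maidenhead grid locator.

Add 180° to longitude and 90° to latitude: 276.86093, 129.35987.
Field (20°×10°, letters A–R): lon ⌊276.86093/20⌋ = 13 → N; lat ⌊129.35987/10⌋ = 12 → M.
Square (2°×1°, digits 0–9): lon ⌊16.86093/2⌋ = 8; lat ⌊9.35987/1⌋ = 9.
Subsquare (5′×2.5′, letters a–x): lon ⌊0.86093/0.0833333⌋ = 10 → k; lat ⌊0.35987/0.0416667⌋ = 8 → i.
Extended square (30″×15″, digits 0–9): lon ⌊0.02760/0.00833333⌋ = 3; lat ⌊0.02653/0.00416667⌋ = 6.

NM89ki36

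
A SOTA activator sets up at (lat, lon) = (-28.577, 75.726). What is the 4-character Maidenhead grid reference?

MG71

Add 180° to longitude and 90° to latitude: 255.73, 61.42.
Field: lon ⌊255.73/20⌋ = 12 → M; lat ⌊61.42/10⌋ = 6 → G.
Square: lon ⌊15.73/2⌋ = 7; lat ⌊1.42/1⌋ = 1.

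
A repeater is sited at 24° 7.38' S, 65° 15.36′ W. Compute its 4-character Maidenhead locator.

Offset from 180°W / 90°S: lon 114.74°, lat 65.88°.
Field: lon ⌊114.74/20⌋ = 5 → F; lat ⌊65.88/10⌋ = 6 → G.
Square: lon ⌊14.74/2⌋ = 7; lat ⌊5.88/1⌋ = 5.

FG75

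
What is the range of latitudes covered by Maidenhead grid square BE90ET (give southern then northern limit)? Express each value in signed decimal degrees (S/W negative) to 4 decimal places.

-49.2083, -49.1667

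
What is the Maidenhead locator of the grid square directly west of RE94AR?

Longitude subsquare a = 0; −1 → -1, wraps to 23 = x, carry into square.
Longitude square 9; −1 → 8.
The latitude characters are unchanged.

RE84xr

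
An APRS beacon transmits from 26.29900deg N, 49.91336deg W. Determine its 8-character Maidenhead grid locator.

GL56bh01

Add 180° to longitude and 90° to latitude: 130.08664, 116.29900.
Field: 130.08664/20 → 6 → G, 116.29900/10 → 11 → L; chars GL.
Square: 10.08664/2 → 5, 6.29900/1 → 6; chars 56.
Subsquare: 0.08664/0.0833333 → 1 → b, 0.29900/0.0416667 → 7 → h; chars bh.
Extended square: 0.00331/0.00833333 → 0, 0.00733/0.00416667 → 1; chars 01.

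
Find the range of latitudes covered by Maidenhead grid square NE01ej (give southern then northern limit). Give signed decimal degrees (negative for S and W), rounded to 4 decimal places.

Field N=13, E=4: +13·20° lon, +4·10° lat → SW at lon 80°, lat -50°.
Square 0, 1: +0·2° lon, +1·1° lat → SW at lon 80°, lat -49°.
Subsquare e=4, j=9: +4·0.0833333° lon, +9·0.0416667° lat → SW at lon 80.3333°, lat -48.625°.
Cell spans 0.0833333° lon × 0.0416667° lat.
south -48.6250, north -48.5833.

-48.6250, -48.5833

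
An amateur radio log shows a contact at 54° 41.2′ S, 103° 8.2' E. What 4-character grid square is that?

Add 180° to longitude and 90° to latitude: 283.14, 35.31.
Field: lon ⌊283.14/20⌋ = 14 → O; lat ⌊35.31/10⌋ = 3 → D.
Square: lon ⌊3.14/2⌋ = 1; lat ⌊5.31/1⌋ = 5.

OD15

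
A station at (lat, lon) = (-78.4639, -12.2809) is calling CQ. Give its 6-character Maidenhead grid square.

IB31um

Offset from 180°W / 90°S: lon 167.7191°, lat 11.5361°.
Field (20°×10°, letters A–R): lon ⌊167.7191/20⌋ = 8 → I; lat ⌊11.5361/10⌋ = 1 → B.
Square (2°×1°, digits 0–9): lon ⌊7.7191/2⌋ = 3; lat ⌊1.5361/1⌋ = 1.
Subsquare (5′×2.5′, letters a–x): lon ⌊1.7191/0.0833333⌋ = 20 → u; lat ⌊0.5361/0.0416667⌋ = 12 → m.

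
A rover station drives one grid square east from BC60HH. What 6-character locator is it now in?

BC60ih

Longitude subsquare h = 7; +1 → 8 = i.
The latitude characters are unchanged.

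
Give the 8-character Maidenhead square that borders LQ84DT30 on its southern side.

Latitude extended square 0; −1 → -1, wraps to 9, carry into subsquare.
Latitude subsquare t = 19; −1 → 18 = s.
The longitude characters are unchanged.

LQ84ds39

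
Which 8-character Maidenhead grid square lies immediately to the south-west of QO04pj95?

Longitude extended square 9; −1 → 8.
Latitude extended square 5; −1 → 4.

QO04pj84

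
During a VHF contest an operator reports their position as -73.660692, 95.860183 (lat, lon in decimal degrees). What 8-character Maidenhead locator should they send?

NB76wi31

Shift to the Maidenhead origin (180°W, 90°S): lon 275.86018, lat 16.33931.
Field (20°×10°, letters A–R): lon ⌊275.86018/20⌋ = 13 → N; lat ⌊16.33931/10⌋ = 1 → B.
Square (2°×1°, digits 0–9): lon ⌊15.86018/2⌋ = 7; lat ⌊6.33931/1⌋ = 6.
Subsquare (5′×2.5′, letters a–x): lon ⌊1.86018/0.0833333⌋ = 22 → w; lat ⌊0.33931/0.0416667⌋ = 8 → i.
Extended square (30″×15″, digits 0–9): lon ⌊0.02685/0.00833333⌋ = 3; lat ⌊0.00597/0.00416667⌋ = 1.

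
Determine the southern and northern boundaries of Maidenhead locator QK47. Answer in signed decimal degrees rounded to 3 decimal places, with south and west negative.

17.000, 18.000

Field Q=16, K=10: +16·20° lon, +10·10° lat → SW at lon 140°, lat 10°.
Square 4, 7: +4·2° lon, +7·1° lat → SW at lon 148°, lat 17°.
Cell spans 2° lon × 1° lat.
south 17.000, north 18.000.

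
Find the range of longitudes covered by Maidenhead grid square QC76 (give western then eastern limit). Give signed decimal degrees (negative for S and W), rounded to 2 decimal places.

154.00, 156.00

Field Q=16, C=2: +16·20° lon, +2·10° lat → SW at lon 140°, lat -70°.
Square 7, 6: +7·2° lon, +6·1° lat → SW at lon 154°, lat -64°.
Cell spans 2° lon × 1° lat.
west 154.00, east 156.00.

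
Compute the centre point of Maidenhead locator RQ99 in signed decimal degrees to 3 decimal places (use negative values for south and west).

79.500, 179.000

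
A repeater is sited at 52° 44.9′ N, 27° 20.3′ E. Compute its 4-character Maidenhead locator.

KO32

Offset from 180°W / 90°S: lon 207.34°, lat 142.75°.
Field (20°×10°, letters A–R): lon ⌊207.34/20⌋ = 10 → K; lat ⌊142.75/10⌋ = 14 → O.
Square (2°×1°, digits 0–9): lon ⌊7.34/2⌋ = 3; lat ⌊2.75/1⌋ = 2.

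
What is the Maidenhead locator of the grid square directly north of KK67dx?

KK68da

Latitude subsquare x = 23; +1 → 24, wraps to 0 = a, carry into square.
Latitude square 7; +1 → 8.
The longitude characters are unchanged.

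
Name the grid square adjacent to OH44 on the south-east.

Longitude square 4; +1 → 5.
Latitude square 4; −1 → 3.

OH53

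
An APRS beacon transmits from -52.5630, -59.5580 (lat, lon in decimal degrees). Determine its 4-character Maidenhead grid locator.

GD07

Offset from 180°W / 90°S: lon 120.44°, lat 37.44°.
Field: 120.44/20 → 6 → G, 37.44/10 → 3 → D; chars GD.
Square: 0.44/2 → 0, 7.44/1 → 7; chars 07.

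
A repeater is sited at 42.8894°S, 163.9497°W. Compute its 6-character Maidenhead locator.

AE87ac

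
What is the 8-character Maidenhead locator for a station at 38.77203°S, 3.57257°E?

JF11sf84

Add 180° to longitude and 90° to latitude: 183.57257, 51.22797.
Field: lon ⌊183.57257/20⌋ = 9 → J; lat ⌊51.22797/10⌋ = 5 → F.
Square: lon ⌊3.57257/2⌋ = 1; lat ⌊1.22797/1⌋ = 1.
Subsquare: lon ⌊1.57257/0.0833333⌋ = 18 → s; lat ⌊0.22797/0.0416667⌋ = 5 → f.
Extended square: lon ⌊0.07257/0.00833333⌋ = 8; lat ⌊0.01964/0.00416667⌋ = 4.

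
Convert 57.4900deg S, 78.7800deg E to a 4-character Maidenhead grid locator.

MD92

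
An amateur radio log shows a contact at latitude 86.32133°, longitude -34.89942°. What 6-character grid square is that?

Add 180° to longitude and 90° to latitude: 145.1006, 176.3213.
Field (20°×10°, letters A–R): lon ⌊145.1006/20⌋ = 7 → H; lat ⌊176.3213/10⌋ = 17 → R.
Square (2°×1°, digits 0–9): lon ⌊5.1006/2⌋ = 2; lat ⌊6.3213/1⌋ = 6.
Subsquare (5′×2.5′, letters a–x): lon ⌊1.1006/0.0833333⌋ = 13 → n; lat ⌊0.3213/0.0416667⌋ = 7 → h.

HR26nh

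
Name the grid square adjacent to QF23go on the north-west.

Longitude subsquare g = 6; −1 → 5 = f.
Latitude subsquare o = 14; +1 → 15 = p.

QF23fp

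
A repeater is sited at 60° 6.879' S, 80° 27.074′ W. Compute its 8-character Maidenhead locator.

Add 180° to longitude and 90° to latitude: 99.54877, 29.88535.
Field (20°×10°, letters A–R): 99.54877/20 → 4 → E, 29.88535/10 → 2 → C; chars EC.
Square (2°×1°, digits 0–9): 19.54877/2 → 9, 9.88535/1 → 9; chars 99.
Subsquare (5′×2.5′, letters a–x): 1.54877/0.0833333 → 18 → s, 0.88535/0.0416667 → 21 → v; chars sv.
Extended square (30″×15″, digits 0–9): 0.04877/0.00833333 → 5, 0.01035/0.00416667 → 2; chars 52.

EC99sv52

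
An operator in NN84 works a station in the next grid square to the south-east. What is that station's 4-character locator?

Longitude square 8; +1 → 9.
Latitude square 4; −1 → 3.

NN93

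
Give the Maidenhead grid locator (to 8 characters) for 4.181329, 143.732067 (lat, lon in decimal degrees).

QJ14ue73

Shift to the Maidenhead origin (180°W, 90°S): lon 323.73207, lat 94.18133.
Field (20°×10°, letters A–R): 323.73207/20 → 16 → Q, 94.18133/10 → 9 → J; chars QJ.
Square (2°×1°, digits 0–9): 3.73207/2 → 1, 4.18133/1 → 4; chars 14.
Subsquare (5′×2.5′, letters a–x): 1.73207/0.0833333 → 20 → u, 0.18133/0.0416667 → 4 → e; chars ue.
Extended square (30″×15″, digits 0–9): 0.06540/0.00833333 → 7, 0.01466/0.00416667 → 3; chars 73.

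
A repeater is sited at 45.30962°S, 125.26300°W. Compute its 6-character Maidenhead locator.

CE74iq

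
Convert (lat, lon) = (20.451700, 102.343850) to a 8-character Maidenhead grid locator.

OL10ek18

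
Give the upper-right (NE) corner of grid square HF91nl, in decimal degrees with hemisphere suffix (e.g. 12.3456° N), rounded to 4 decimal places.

38.5000° S, 20.8333° W

Field H=7, F=5: +7·20° lon, +5·10° lat → SW at lon -40°, lat -40°.
Square 9, 1: +9·2° lon, +1·1° lat → SW at lon -22°, lat -39°.
Subsquare n=13, l=11: +13·0.0833333° lon, +11·0.0416667° lat → SW at lon -20.9167°, lat -38.5417°.
Cell spans 0.0833333° lon × 0.0416667° lat. NE corner is SW corner plus one full cell.
latitude 38.5000° S, longitude 20.8333° W.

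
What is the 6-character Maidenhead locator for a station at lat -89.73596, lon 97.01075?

Shift to the Maidenhead origin (180°W, 90°S): lon 277.0108, lat 0.2640.
Field: 277.0108/20 → 13 → N, 0.2640/10 → 0 → A; chars NA.
Square: 17.0108/2 → 8, 0.2640/1 → 0; chars 80.
Subsquare: 1.0108/0.0833333 → 12 → m, 0.2640/0.0416667 → 6 → g; chars mg.

NA80mg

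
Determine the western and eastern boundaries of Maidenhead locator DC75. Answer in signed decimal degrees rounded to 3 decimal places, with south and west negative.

-106.000, -104.000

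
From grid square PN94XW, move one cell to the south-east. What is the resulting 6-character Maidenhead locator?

QN04av

Longitude subsquare x = 23; +1 → 24, wraps to 0 = a, carry into square.
Longitude square 9; +1 → 10, wraps to 0, carry into field.
Longitude field P = 15; +1 → 16 = Q.
Latitude subsquare w = 22; −1 → 21 = v.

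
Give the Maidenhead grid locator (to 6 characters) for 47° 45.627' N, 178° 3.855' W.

Shift to the Maidenhead origin (180°W, 90°S): lon 1.9358, lat 137.7604.
Field: 1.9358/20 → 0 → A, 137.7604/10 → 13 → N; chars AN.
Square: 1.9358/2 → 0, 7.7604/1 → 7; chars 07.
Subsquare: 1.9358/0.0833333 → 23 → x, 0.7604/0.0416667 → 18 → s; chars xs.

AN07xs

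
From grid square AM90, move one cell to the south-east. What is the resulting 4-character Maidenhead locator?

BL09

Longitude square 9; +1 → 10, wraps to 0, carry into field.
Longitude field A = 0; +1 → 1 = B.
Latitude square 0; −1 → -1, wraps to 9, carry into field.
Latitude field M = 12; −1 → 11 = L.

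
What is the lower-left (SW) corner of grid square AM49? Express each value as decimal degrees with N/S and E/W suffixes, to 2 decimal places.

39.00° N, 172.00° W

Field A=0, M=12: +0·20° lon, +12·10° lat → SW at lon -180°, lat 30°.
Square 4, 9: +4·2° lon, +9·1° lat → SW at lon -172°, lat 39°.
latitude 39.00° N, longitude 172.00° W.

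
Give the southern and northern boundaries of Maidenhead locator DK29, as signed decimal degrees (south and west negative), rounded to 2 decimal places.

19.00, 20.00

Field D=3, K=10: +3·20° lon, +10·10° lat → SW at lon -120°, lat 10°.
Square 2, 9: +2·2° lon, +9·1° lat → SW at lon -116°, lat 19°.
Cell spans 2° lon × 1° lat.
south 19.00, north 20.00.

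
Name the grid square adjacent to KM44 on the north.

KM45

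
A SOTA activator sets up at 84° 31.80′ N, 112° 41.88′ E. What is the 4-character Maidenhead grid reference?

OR64

Offset from 180°W / 90°S: lon 292.70°, lat 174.53°.
Field: 292.70/20 → 14 → O, 174.53/10 → 17 → R; chars OR.
Square: 12.70/2 → 6, 4.53/1 → 4; chars 64.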